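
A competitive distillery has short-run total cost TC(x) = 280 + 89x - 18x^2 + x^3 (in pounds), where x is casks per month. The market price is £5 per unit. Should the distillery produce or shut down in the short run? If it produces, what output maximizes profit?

From TC, MC = TC'(x) = 89 - 36x + 3x^2 and AVC = VC/x = 89 - 18x + x^2.
AVC is minimized where dAVC/dx = -18 + 2x = 0, at x = 9; min AVC = 89 - 18·9 + 9^2 = £8.
P = £5 lies below min AVC = £8; no output level covers variable cost.
Shutting down limits the loss to fixed cost, £280.

Shut down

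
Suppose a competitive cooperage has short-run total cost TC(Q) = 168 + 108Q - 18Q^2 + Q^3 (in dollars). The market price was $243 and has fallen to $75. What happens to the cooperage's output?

Output falls from 15 to 11

AVC = 108 - 18Q + Q^2, minimized at Q = 9 where min AVC = $27. MC = 108 - 36Q + 3Q^2.
With P = $243 above the shutdown price, P = MC gives Q = 15.
At P = $75 ≥ min AVC, set P = MC: Q = 11. The firm stays open but cuts output.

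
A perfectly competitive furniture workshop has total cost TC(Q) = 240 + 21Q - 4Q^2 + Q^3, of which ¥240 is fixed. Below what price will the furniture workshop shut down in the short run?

The firm shuts down when price falls below the minimum of average variable cost. AVC = VC/Q = 21 - 4Q + Q^2.
dAVC/dQ = -4 + 2Q = 0 gives Q = 2. min AVC = 21 - 4·2 + 2^2 = 17.
For P < ¥17 the firm produces nothing.

¥17 per unit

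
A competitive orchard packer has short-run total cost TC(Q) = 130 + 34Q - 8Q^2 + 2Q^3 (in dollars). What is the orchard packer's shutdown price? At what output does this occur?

$26 per unit, at Q = 2

The shutdown price is the minimum of AVC. VC = 34Q - 8Q^2 + 2Q^3, so AVC = 34 - 8Q + 2Q^2.
At the minimum of AVC, MC = AVC. MC = 34 - 16Q + 6Q^2; setting MC = AVC gives 4Q^2 - 8Q = 0, so Q = 2. min AVC = 26.
So the shutdown price is $26.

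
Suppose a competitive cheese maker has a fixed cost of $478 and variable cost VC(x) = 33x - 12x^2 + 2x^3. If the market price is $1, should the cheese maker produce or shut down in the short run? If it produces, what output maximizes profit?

Shut down

From TC, MC = TC'(x) = 33 - 24x + 6x^2 and AVC = VC/x = 33 - 12x + 2x^2.
AVC hits its minimum where MC = AVC, at x = 3, giving min AVC = 33 - 12·3 + 2·3^2 = $15.
Since P = $1 < min AVC = $15, price fails to cover variable cost at any output.
The firm minimizes its loss by shutting down and losing only its fixed cost of $478.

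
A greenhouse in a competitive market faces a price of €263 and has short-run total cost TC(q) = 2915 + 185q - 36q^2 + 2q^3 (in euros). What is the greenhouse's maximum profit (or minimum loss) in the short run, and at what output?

Profit = -€211 at q = 13

AVC = 185 - 36q + 2q^2 has its minimum €23 at q = 9; price €263 clears that bar, so the firm operates.
MC = 185 - 72q + 6q^2. Setting P = MC and taking the root on the rising branch gives q* = 13.
TR = 263·13 = 3419. TC = 2915 + 715 = 3630. Profit = 3419 − 3630 = -€211.
Shutting down would mean losing the fixed cost of €2915, so operating at a loss of €211 is better by €2704.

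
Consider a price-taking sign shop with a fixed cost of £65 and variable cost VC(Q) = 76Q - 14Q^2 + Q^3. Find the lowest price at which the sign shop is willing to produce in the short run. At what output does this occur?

The shutdown price is the minimum of AVC. VC = 76Q - 14Q^2 + Q^3, so AVC = 76 - 14Q + Q^2.
At the minimum of AVC, MC = AVC. MC = 76 - 28Q + 3Q^2; setting MC = AVC gives 2Q^2 - 14Q = 0, so Q = 7. min AVC = 27.
So the shutdown price is £27.

£27 per unit, at Q = 7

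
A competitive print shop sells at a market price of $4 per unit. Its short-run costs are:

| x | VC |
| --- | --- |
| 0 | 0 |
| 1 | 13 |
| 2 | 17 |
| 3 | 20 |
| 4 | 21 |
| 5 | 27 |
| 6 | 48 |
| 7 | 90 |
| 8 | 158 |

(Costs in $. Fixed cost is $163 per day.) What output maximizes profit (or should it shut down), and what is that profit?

Tabulate TR − TC: x=0: -163; x=1: -172; x=2: -172; x=3: -171; x=4: -168; x=5: -170; x=6: -187; x=7: -225; x=8: -289.
Profit is highest at x = 0. Equivalently, the lowest AVC in the table is 21/4 ≈ $5.25 at x = 4, and P = $4 falls below it — price never covers variable cost, so the firm shuts down and loses only its fixed cost.

x = 0 (shut down); profit = -$163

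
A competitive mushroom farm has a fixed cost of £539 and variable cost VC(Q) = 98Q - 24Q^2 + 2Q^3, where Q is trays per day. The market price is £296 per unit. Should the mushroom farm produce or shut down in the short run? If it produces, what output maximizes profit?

Produce at Q = 11

Variable cost is VC = 98Q - 24Q^2 + 2Q^3, so AVC = VC/Q = 98 - 24Q + 2Q^2 and MC = dTC/dQ = 98 - 48Q + 6Q^2.
AVC is minimized where dAVC/dQ = -24 + 4Q = 0, at Q = 6; min AVC = 98 - 24·6 + 2·6^2 = £26.
Since P = £296 ≥ min AVC = £26, price covers variable cost and the firm should produce.
Solving P = MC: -198 - 48Q + 6Q^2 = 0 ⇒ Q = -3 or 11. On the upward-sloping branch, Q* = 11.
Check: AVC at Q = 11 is £76 ≤ P, so revenue covers variable cost.
Profit = P·Q − TC = 296·11 − 1375 = £1881.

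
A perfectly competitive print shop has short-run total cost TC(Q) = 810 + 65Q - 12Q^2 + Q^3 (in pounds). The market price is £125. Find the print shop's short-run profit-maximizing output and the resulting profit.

AVC = 65 - 12Q + Q^2; min AVC = £29 at Q = 6. Since P = £125 ≥ min AVC, the firm produces.
MC = 65 - 24Q + 3Q^2. Setting P = MC and taking the root on the rising branch gives Q* = 10.
TR = 125·10 = 1250. TC = 810 + 450 = 1260. Profit = 1250 − 1260 = -£10.
That loss of £10 beats the £810 the firm would lose by shutting down; producing recovers £800 of fixed cost.

Profit = -£10 at Q = 10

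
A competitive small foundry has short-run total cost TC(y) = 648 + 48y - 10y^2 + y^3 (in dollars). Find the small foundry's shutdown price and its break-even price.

Shutdown price = $23; break-even price = $111

Shutdown price = min AVC. AVC = 48 - 10y + y^2, with vertex at y = 5 and minimum $23.
ATC = 648/y + 48 - 10y + y^2. Setting dATC/dy = −648/y^2 − 10 + 2y = 0 gives y = 9 (since 2·9^3 − 10·9^2 = 648).
min ATC = 648/9 + 48 − 10·9 + 9^2 = $111. That is the break-even price.
For $23 ≤ P < $111 the firm produces at a loss; below $23 it shuts down.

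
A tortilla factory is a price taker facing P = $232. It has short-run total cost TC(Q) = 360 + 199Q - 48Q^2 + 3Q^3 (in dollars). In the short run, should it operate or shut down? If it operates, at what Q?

Variable cost is VC = 199Q - 48Q^2 + 3Q^3, so AVC = VC/Q = 199 - 48Q + 3Q^2 and MC = dTC/dQ = 199 - 96Q + 9Q^2.
The AVC parabola has its vertex at Q = 48/6 = 8, where AVC = 199 - 48·8 + 3·8^2 = $7.
Since P = $232 ≥ min AVC = $7, price covers variable cost and the firm should produce.
Set P = MC: 232 = 199 - 96Q + 9Q^2 → -33 - 96Q + 9Q^2 = 0. The roots are Q = -1/3 and Q = 11; the profit-maximizing output is on the rising part of MC, so Q* = 11.
Check: AVC at Q = 11 is $34 ≤ P, so revenue covers variable cost.
Profit = P·Q − TC = 232·11 − 734 = $1818.

Produce at Q = 11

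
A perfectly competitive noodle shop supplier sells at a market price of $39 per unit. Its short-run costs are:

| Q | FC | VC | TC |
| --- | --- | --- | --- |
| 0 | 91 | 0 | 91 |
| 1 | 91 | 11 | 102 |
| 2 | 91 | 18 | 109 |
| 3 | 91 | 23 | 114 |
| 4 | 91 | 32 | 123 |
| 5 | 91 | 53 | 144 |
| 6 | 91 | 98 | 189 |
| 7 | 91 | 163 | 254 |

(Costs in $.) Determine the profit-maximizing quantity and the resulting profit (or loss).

Q = 5; profit = $51

Profit at each row (π = 39Q − TC): Q=0: -91; Q=1: -63; Q=2: -31; Q=3: 3; Q=4: 33; Q=5: 51; Q=6: 45; Q=7: 19.
Profit is maximized at Q = 5. AVC there is 53/5 = $10.60 ≤ P, so producing beats shutting down (which would give -$91).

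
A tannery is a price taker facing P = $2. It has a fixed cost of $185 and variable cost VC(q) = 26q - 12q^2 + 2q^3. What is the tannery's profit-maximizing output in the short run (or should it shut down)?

Variable cost is VC = 26q - 12q^2 + 2q^3, so AVC = VC/q = 26 - 12q + 2q^2 and MC = dTC/dq = 26 - 24q + 6q^2.
The AVC parabola has its vertex at q = 12/4 = 3, where AVC = 26 - 12·3 + 2·3^2 = $8.
P = $2 lies below min AVC = $8; no output level covers variable cost.
The firm minimizes its loss by shutting down and losing only its fixed cost of $185.

Shut down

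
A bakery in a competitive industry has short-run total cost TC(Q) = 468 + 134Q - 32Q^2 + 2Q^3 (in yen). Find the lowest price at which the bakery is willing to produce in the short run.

The shutdown price is the minimum of AVC. VC = 134Q - 32Q^2 + 2Q^3, so AVC = 134 - 32Q + 2Q^2.
At the minimum of AVC, MC = AVC. MC = 134 - 64Q + 6Q^2; setting MC = AVC gives 4Q^2 - 32Q = 0, so Q = 8. min AVC = 6.
For P < ¥6 the firm produces nothing.

¥6 per unit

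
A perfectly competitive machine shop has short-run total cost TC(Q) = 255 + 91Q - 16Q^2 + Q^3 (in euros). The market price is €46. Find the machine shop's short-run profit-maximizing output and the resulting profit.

AVC = 91 - 16Q + Q^2; min AVC = €27 at Q = 8. Since P = €46 ≥ min AVC, the firm produces.
MC = 91 - 32Q + 3Q^2. Setting P = MC and taking the root on the rising branch gives Q* = 9.
TR = 46·9 = 414. TC = 255 + 252 = 507. Profit = 414 − 507 = -€93.
That loss of €93 beats the €255 the firm would lose by shutting down; producing recovers €162 of fixed cost.

Profit = -€93 at Q = 9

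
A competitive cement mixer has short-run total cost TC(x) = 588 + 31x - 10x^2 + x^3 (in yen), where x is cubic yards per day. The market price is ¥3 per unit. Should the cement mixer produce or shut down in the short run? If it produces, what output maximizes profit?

Variable cost is VC = 31x - 10x^2 + x^3, so AVC = VC/x = 31 - 10x + x^2 and MC = dTC/dx = 31 - 20x + 3x^2.
AVC is minimized where dAVC/dx = -10 + 2x = 0, at x = 5; min AVC = 31 - 10·5 + 5^2 = ¥6.
With P < min AVC (¥3 < ¥6), every unit sold adds to the loss.
Shutting down limits the loss to fixed cost, ¥588.

Shut down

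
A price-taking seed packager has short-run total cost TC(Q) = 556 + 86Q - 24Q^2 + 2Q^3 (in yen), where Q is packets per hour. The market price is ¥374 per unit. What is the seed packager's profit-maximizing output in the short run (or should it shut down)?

Strip out fixed cost: VC = 86Q - 24Q^2 + 2Q^3. Then AVC = 86 - 24Q + 2Q^2 and MC = 86 - 48Q + 6Q^2.
The AVC parabola has its vertex at Q = 24/4 = 6, where AVC = 86 - 24·6 + 2·6^2 = ¥14.
Because ¥374 ≥ ¥14, revenue can cover variable cost; the firm operates.
Set P = MC: 374 = 86 - 48Q + 6Q^2 → -288 - 48Q + 6Q^2 = 0. The roots are Q = -4 and Q = 12; the profit-maximizing output is on the rising part of MC, so Q* = 12.
Check: AVC at Q = 12 is ¥86 ≤ P, so revenue covers variable cost.
Profit = P·Q − TC = 374·12 − 1588 = ¥2900.

Produce at Q = 12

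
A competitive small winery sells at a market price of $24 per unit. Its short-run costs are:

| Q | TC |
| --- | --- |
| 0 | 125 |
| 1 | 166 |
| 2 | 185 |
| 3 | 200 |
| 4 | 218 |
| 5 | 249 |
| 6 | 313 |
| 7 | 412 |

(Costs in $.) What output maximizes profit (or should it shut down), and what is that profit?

Q = 4; profit = -$122

Tabulate TR − TC: Q=0: -125; Q=1: -142; Q=2: -137; Q=3: -128; Q=4: -122; Q=5: -129; Q=6: -169; Q=7: -244.
Profit is maximized at Q = 4. AVC there is 93/4 = $23.25 ≤ P, so producing beats shutting down (which would give -$125).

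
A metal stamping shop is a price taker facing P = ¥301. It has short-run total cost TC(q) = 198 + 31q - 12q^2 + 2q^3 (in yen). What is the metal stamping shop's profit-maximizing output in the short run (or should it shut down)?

From TC, MC = TC'(q) = 31 - 24q + 6q^2 and AVC = VC/q = 31 - 12q + 2q^2.
AVC hits its minimum where MC = AVC, at q = 3, giving min AVC = 31 - 12·3 + 2·3^2 = ¥13.
Since P = ¥301 ≥ min AVC = ¥13, price covers variable cost and the firm should produce.
Set P = MC: 301 = 31 - 24q + 6q^2 → -270 - 24q + 6q^2 = 0. The roots are q = -5 and q = 9; the profit-maximizing output is on the rising part of MC, so q* = 9.
Check: AVC at q = 9 is ¥85 ≤ P, so revenue covers variable cost.
Profit = P·q − TC = 301·9 − 963 = ¥1746.

Produce at q = 9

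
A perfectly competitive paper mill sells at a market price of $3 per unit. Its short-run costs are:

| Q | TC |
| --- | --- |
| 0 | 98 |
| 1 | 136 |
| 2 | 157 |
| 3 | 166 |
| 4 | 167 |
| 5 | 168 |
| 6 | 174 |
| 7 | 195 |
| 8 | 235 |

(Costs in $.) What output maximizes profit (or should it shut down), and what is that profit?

Q = 0 (shut down); profit = -$98

Compute π = P·Q − TC at each output: Q=0: -98; Q=1: -133; Q=2: -151; Q=3: -157; Q=4: -155; Q=5: -153; Q=6: -156; Q=7: -174; Q=8: -211.
Profit is highest at Q = 0. Equivalently, the lowest AVC in the table is 76/6 ≈ $12.67 at Q = 6, and P = $3 falls below it — price never covers variable cost, so the firm shuts down and loses only its fixed cost.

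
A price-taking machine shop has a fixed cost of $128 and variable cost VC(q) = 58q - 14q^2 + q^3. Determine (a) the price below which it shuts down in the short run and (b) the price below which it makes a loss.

Shutdown price = $9; break-even price = $26

Shutdown price = min AVC. AVC = 58 - 14q + q^2, with vertex at q = 7 and minimum $9.
ATC = 128/q + 58 - 14q + q^2. Setting dATC/dq = −128/q^2 − 14 + 2q = 0 gives q = 8 (since 2·8^3 − 14·8^2 = 128).
min ATC = 128/8 + 58 − 14·8 + 8^2 = $26. That is the break-even price.
For $9 ≤ P < $26 the firm produces at a loss; below $9 it shuts down.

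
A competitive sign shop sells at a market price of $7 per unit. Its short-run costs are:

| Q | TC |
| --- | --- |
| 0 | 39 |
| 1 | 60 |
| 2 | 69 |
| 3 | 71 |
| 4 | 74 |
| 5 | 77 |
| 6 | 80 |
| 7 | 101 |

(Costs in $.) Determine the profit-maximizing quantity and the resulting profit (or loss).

Tabulate TR − TC: Q=0: -39; Q=1: -53; Q=2: -55; Q=3: -50; Q=4: -46; Q=5: -42; Q=6: -38; Q=7: -52.
Profit is maximized at Q = 6. AVC there is 41/6 = $6.83 ≤ P, so producing beats shutting down (which would give -$39).

Q = 6; profit = -$38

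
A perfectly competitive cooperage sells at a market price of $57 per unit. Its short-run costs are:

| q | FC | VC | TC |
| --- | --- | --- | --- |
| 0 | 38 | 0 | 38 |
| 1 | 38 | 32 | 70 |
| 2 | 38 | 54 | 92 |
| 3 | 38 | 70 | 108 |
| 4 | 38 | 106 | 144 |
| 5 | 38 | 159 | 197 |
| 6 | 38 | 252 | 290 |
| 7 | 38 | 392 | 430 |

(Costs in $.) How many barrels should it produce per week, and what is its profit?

Compute π = P·q − TC at each output: q=0: -38; q=1: -13; q=2: 22; q=3: 63; q=4: 84; q=5: 88; q=6: 52; q=7: -31.
Profit is maximized at q = 5. AVC there is 159/5 = $31.80 ≤ P, so producing beats shutting down (which would give -$38).

q = 5; profit = $88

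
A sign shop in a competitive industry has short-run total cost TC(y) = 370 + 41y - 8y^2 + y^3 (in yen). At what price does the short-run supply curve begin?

The firm shuts down when price falls below the minimum of average variable cost. AVC = VC/y = 41 - 8y + y^2.
dAVC/dy = -8 + 2y = 0 gives y = 4. min AVC = 41 - 8·4 + 4^2 = 25.
The firm shuts down for any P below ¥25.

¥25 per unit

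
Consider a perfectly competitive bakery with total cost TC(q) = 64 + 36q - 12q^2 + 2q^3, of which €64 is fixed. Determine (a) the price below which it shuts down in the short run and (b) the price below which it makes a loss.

Shutdown price = €18; break-even price = €36

Shutdown price = min AVC. AVC = 36 - 12q + 2q^2, with vertex at q = 3 and minimum €18.
ATC = 64/q + 36 - 12q + 2q^2. Setting dATC/dq = −64/q^2 − 12 + 4q = 0 gives q = 4 (since 4·4^3 − 12·4^2 = 64).
min ATC = 64/4 + 36 − 12·4 + 2·4^2 = €36. That is the break-even price.
For €18 ≤ P < €36 the firm produces at a loss; below €18 it shuts down.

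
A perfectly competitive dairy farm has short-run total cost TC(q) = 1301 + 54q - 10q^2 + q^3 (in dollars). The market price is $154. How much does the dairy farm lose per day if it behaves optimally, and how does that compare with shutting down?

Profit = -$301 at q = 10

AVC = 54 - 10q + q^2; min AVC = $29 at q = 5. Since P = $154 ≥ min AVC, the firm produces.
MC = 54 - 20q + 3q^2. Setting P = MC and taking the root on the rising branch gives q* = 10.
TR = 154·10 = 1540. TC = 1301 + 540 = 1841. Profit = 1540 − 1841 = -$301.
By producing, the firm covers all variable cost plus $1000 of fixed cost; shutting down would lose the full $1301.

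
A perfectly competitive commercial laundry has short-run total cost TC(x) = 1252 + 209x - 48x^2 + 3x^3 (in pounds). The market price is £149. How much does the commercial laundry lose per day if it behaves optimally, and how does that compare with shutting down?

Profit = -£52 at x = 10

AVC = 209 - 48x + 3x^2; min AVC = £17 at x = 8. Since P = £149 ≥ min AVC, the firm produces.
With MC = 209 - 96x + 9x^2, P = MC on the upward-sloping part at x* = 10.
TR = 149·10 = 1490. TC = 1252 + 290 = 1542. Profit = 1490 − 1542 = -£52.
That loss of £52 beats the £1252 the firm would lose by shutting down; producing recovers £1200 of fixed cost.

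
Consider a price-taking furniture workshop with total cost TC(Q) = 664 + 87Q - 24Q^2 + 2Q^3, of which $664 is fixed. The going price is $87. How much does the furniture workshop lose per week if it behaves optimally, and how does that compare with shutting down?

AVC = 87 - 24Q + 2Q^2; min AVC = $15 at Q = 6. Since P = $87 ≥ min AVC, the firm produces.
With MC = 87 - 48Q + 6Q^2, P = MC on the upward-sloping part at Q* = 8.
TR = 87·8 = 696. TC = 664 + 184 = 848. Profit = 696 − 848 = -$152.
That loss of $152 beats the $664 the firm would lose by shutting down; producing recovers $512 of fixed cost.

Profit = -$152 at Q = 8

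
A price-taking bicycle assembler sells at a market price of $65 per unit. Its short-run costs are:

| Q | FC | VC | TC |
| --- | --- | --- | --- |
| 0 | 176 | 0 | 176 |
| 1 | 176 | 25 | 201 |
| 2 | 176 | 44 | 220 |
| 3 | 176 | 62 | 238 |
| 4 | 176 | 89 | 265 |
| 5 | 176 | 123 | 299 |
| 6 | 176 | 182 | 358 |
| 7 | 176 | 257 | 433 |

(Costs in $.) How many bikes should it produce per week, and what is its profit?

Profit at each row (π = 65Q − TC): Q=0: -176; Q=1: -136; Q=2: -90; Q=3: -43; Q=4: -5; Q=5: 26; Q=6: 32; Q=7: 22.
Profit is maximized at Q = 6. AVC there is 182/6 = $30.33 ≤ P, so producing beats shutting down (which would give -$176).

Q = 6; profit = $32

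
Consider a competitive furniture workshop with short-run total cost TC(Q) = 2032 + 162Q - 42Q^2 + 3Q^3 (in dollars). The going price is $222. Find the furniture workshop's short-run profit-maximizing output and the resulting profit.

AVC = 162 - 42Q + 3Q^2 has its minimum $15 at Q = 7; price $222 clears that bar, so the firm operates.
With MC = 162 - 84Q + 9Q^2, P = MC on the upward-sloping part at Q* = 10.
TR = 222·10 = 2220. TC = 2032 + 420 = 2452. Profit = 2220 − 2452 = -$232.
By producing, the firm covers all variable cost plus $1800 of fixed cost; shutting down would lose the full $2032.

Profit = -$232 at Q = 10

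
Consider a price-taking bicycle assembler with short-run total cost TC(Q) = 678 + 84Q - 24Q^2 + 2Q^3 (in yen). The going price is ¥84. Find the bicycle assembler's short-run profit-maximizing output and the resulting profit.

AVC = 84 - 24Q + 2Q^2; min AVC = ¥12 at Q = 6. Since P = ¥84 ≥ min AVC, the firm produces.
With MC = 84 - 48Q + 6Q^2, P = MC on the upward-sloping part at Q* = 8.
TR = 84·8 = 672. TC = 678 + 160 = 838. Profit = 672 − 838 = -¥166.
That loss of ¥166 beats the ¥678 the firm would lose by shutting down; producing recovers ¥512 of fixed cost.

Profit = -¥166 at Q = 8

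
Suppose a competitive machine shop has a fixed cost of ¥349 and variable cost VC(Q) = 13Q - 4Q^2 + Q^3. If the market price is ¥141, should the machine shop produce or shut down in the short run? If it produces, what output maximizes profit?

Variable cost is VC = 13Q - 4Q^2 + Q^3, so AVC = VC/Q = 13 - 4Q + Q^2 and MC = dTC/dQ = 13 - 8Q + 3Q^2.
AVC hits its minimum where MC = AVC, at Q = 2, giving min AVC = 13 - 4·2 + 2^2 = ¥9.
Because ¥141 ≥ ¥9, revenue can cover variable cost; the firm operates.
P = MC gives -128 - 8Q + 3Q^2 = 0, with roots -16/3 and 8. Take the larger (rising MC): Q* = 8.
Check: AVC at Q = 8 is ¥45 ≤ P, so revenue covers variable cost.
Profit = P·Q − TC = 141·8 − 709 = ¥419.

Produce at Q = 8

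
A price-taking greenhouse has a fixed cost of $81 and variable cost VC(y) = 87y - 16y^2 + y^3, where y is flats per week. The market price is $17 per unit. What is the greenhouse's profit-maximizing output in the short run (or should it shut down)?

Shut down

Strip out fixed cost: VC = 87y - 16y^2 + y^3. Then AVC = 87 - 16y + y^2 and MC = 87 - 32y + 3y^2.
The AVC parabola has its vertex at y = 16/2 = 8, where AVC = 87 - 16·8 + 8^2 = $23.
P = $17 lies below min AVC = $23; no output level covers variable cost.
Best response: produce nothing and absorb the $81 fixed cost.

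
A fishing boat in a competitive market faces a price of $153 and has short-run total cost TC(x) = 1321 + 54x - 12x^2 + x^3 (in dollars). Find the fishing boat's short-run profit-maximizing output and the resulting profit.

AVC = 54 - 12x + x^2 has its minimum $18 at x = 6; price $153 clears that bar, so the firm operates.
With MC = 54 - 24x + 3x^2, P = MC on the upward-sloping part at x* = 11.
TR = 153·11 = 1683. TC = 1321 + 473 = 1794. Profit = 1683 − 1794 = -$111.
Shutting down would mean losing the fixed cost of $1321, so operating at a loss of $111 is better by $1210.

Profit = -$111 at x = 11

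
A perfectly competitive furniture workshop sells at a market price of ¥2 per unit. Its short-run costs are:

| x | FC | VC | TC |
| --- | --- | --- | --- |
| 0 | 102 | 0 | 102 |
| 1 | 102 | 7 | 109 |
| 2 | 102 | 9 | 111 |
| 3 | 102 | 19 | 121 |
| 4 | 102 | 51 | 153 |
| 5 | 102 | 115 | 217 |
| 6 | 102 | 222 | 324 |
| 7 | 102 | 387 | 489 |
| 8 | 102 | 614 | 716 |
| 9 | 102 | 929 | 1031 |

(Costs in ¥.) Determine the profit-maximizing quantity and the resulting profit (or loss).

x = 0 (shut down); profit = -¥102

Compute π = P·x − TC at each output: x=0: -102; x=1: -107; x=2: -107; x=3: -115; x=4: -145; x=5: -207; x=6: -312; x=7: -475; x=8: -700; x=9: -1013.
Profit is highest at x = 0. Equivalently, the lowest AVC in the table is 9/2 ≈ ¥4.50 at x = 2, and P = ¥2 falls below it — price never covers variable cost, so the firm shuts down and loses only its fixed cost.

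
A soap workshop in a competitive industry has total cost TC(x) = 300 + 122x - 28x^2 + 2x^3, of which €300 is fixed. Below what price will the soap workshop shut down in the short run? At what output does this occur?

€24 per unit, at x = 7

The firm shuts down when price falls below the minimum of average variable cost. AVC = VC/x = 122 - 28x + 2x^2.
At the minimum of AVC, MC = AVC. MC = 122 - 56x + 6x^2; setting MC = AVC gives 4x^2 - 28x = 0, so x = 7. min AVC = 24.
So the shutdown price is €24.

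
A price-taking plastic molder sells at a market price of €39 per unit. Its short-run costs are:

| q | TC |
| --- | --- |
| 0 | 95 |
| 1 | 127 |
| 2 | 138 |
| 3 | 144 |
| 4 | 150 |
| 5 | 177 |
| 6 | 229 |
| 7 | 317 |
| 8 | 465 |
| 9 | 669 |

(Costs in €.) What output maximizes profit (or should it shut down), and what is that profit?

q = 5; profit = €18

Tabulate TR − TC: q=0: -95; q=1: -88; q=2: -60; q=3: -27; q=4: 6; q=5: 18; q=6: 5; q=7: -44; q=8: -153; q=9: -318.
Profit is maximized at q = 5. AVC there is 82/5 = €16.40 ≤ P, so producing beats shutting down (which would give -€95).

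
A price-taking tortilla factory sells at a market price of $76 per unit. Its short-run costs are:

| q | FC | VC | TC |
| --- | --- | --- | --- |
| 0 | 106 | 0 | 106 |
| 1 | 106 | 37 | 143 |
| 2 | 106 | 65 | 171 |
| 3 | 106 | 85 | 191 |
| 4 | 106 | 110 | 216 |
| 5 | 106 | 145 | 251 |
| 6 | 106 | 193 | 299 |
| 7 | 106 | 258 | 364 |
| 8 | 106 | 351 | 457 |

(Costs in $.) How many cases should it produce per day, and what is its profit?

q = 7; profit = $168

Profit at each row (π = 76q − TC): q=0: -106; q=1: -67; q=2: -19; q=3: 37; q=4: 88; q=5: 129; q=6: 157; q=7: 168; q=8: 151.
Profit is maximized at q = 7. AVC there is 258/7 = $36.86 ≤ P, so producing beats shutting down (which would give -$106).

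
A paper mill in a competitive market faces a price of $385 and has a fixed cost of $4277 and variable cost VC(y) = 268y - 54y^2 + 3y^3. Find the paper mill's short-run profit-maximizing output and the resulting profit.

AVC = 268 - 54y + 3y^2 has its minimum $25 at y = 9; price $385 clears that bar, so the firm operates.
With MC = 268 - 108y + 9y^2, P = MC on the upward-sloping part at y* = 13.
TR = 385·13 = 5005. TC = 4277 + 949 = 5226. Profit = 5005 − 5226 = -$221.
Shutting down would mean losing the fixed cost of $4277, so operating at a loss of $221 is better by $4056.

Profit = -$221 at y = 13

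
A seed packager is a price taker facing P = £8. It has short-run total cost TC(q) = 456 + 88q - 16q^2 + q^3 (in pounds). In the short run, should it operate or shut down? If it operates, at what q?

From TC, MC = TC'(q) = 88 - 32q + 3q^2 and AVC = VC/q = 88 - 16q + q^2.
The AVC parabola has its vertex at q = 16/2 = 8, where AVC = 88 - 16·8 + 8^2 = £24.
Since P = £8 < min AVC = £24, price fails to cover variable cost at any output.
Shutting down limits the loss to fixed cost, £456.

Shut down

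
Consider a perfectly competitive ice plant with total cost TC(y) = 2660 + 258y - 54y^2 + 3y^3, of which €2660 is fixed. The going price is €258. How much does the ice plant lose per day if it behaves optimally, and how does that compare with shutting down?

AVC = 258 - 54y + 3y^2; min AVC = €15 at y = 9. Since P = €258 ≥ min AVC, the firm produces.
MC = 258 - 108y + 9y^2. Setting P = MC and taking the root on the rising branch gives y* = 12.
TR = 258·12 = 3096. TC = 2660 + 504 = 3164. Profit = 3096 − 3164 = -€68.
By producing, the firm covers all variable cost plus €2592 of fixed cost; shutting down would lose the full €2660.

Profit = -€68 at y = 12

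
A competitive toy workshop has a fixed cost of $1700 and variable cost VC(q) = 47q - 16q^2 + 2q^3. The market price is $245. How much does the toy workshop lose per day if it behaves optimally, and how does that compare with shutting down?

Profit = -$80 at q = 9

AVC = 47 - 16q + 2q^2 has its minimum $15 at q = 4; price $245 clears that bar, so the firm operates.
MC = 47 - 32q + 6q^2. Setting P = MC and taking the root on the rising branch gives q* = 9.
TR = 245·9 = 2205. TC = 1700 + 585 = 2285. Profit = 2205 − 2285 = -$80.
Shutting down would mean losing the fixed cost of $1700, so operating at a loss of $80 is better by $1620.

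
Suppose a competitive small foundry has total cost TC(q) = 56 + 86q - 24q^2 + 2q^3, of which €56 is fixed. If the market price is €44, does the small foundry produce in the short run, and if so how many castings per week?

From TC, MC = TC'(q) = 86 - 48q + 6q^2 and AVC = VC/q = 86 - 24q + 2q^2.
AVC hits its minimum where MC = AVC, at q = 6, giving min AVC = 86 - 24·6 + 2·6^2 = €14.
Because €44 ≥ €14, revenue can cover variable cost; the firm operates.
Solving P = MC: 42 - 48q + 6q^2 = 0 ⇒ q = 1 or 7. On the upward-sloping branch, q* = 7.
Check: AVC at q = 7 is €16 ≤ P, so revenue covers variable cost.
Profit = P·q − TC = 44·7 − 168 = €140.

Produce at q = 7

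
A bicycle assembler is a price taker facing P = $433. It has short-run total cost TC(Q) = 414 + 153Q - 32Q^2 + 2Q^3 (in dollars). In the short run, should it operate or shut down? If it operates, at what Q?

Variable cost is VC = 153Q - 32Q^2 + 2Q^3, so AVC = VC/Q = 153 - 32Q + 2Q^2 and MC = dTC/dQ = 153 - 64Q + 6Q^2.
AVC hits its minimum where MC = AVC, at Q = 8, giving min AVC = 153 - 32·8 + 2·8^2 = $25.
P = $433 exceeds min AVC = $25, so the firm stays open.
Solving P = MC: -280 - 64Q + 6Q^2 = 0 ⇒ Q = -10/3 or 14. On the upward-sloping branch, Q* = 14.
Check: AVC at Q = 14 is $97 ≤ P, so revenue covers variable cost.
Profit = P·Q − TC = 433·14 − 1772 = $4290.

Produce at Q = 14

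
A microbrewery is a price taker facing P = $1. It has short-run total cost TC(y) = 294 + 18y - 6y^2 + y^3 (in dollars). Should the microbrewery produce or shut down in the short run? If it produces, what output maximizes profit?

Shut down

Variable cost is VC = 18y - 6y^2 + y^3, so AVC = VC/y = 18 - 6y + y^2 and MC = dTC/dy = 18 - 12y + 3y^2.
AVC hits its minimum where MC = AVC, at y = 3, giving min AVC = 18 - 6·3 + 3^2 = $9.
P = $1 lies below min AVC = $9; no output level covers variable cost.
The firm minimizes its loss by shutting down and losing only its fixed cost of $294.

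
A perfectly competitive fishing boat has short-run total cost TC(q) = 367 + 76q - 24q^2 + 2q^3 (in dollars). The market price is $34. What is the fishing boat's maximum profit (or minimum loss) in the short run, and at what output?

Profit = -$171 at q = 7

AVC = 76 - 24q + 2q^2 has its minimum $4 at q = 6; price $34 clears that bar, so the firm operates.
MC = 76 - 48q + 6q^2. Setting P = MC and taking the root on the rising branch gives q* = 7.
TR = 34·7 = 238. TC = 367 + 42 = 409. Profit = 238 − 409 = -$171.
Shutting down would mean losing the fixed cost of $367, so operating at a loss of $171 is better by $196.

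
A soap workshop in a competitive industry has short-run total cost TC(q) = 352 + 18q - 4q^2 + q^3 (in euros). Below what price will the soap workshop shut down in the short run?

€14 per unit

The shutdown price is the minimum of AVC. VC = 18q - 4q^2 + q^3, so AVC = 18 - 4q + q^2.
At the minimum of AVC, MC = AVC. MC = 18 - 8q + 3q^2; setting MC = AVC gives 2q^2 - 4q = 0, so q = 2. min AVC = 14.
The firm shuts down for any P below €14.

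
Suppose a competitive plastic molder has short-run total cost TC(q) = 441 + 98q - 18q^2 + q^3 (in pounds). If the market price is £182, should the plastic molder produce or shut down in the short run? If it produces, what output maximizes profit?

Produce at q = 14

Strip out fixed cost: VC = 98q - 18q^2 + q^3. Then AVC = 98 - 18q + q^2 and MC = 98 - 36q + 3q^2.
AVC hits its minimum where MC = AVC, at q = 9, giving min AVC = 98 - 18·9 + 9^2 = £17.
Since P = £182 ≥ min AVC = £17, price covers variable cost and the firm should produce.
P = MC gives -84 - 36q + 3q^2 = 0, with roots -2 and 14. Take the larger (rising MC): q* = 14.
Check: AVC at q = 14 is £42 ≤ P, so revenue covers variable cost.
Profit = P·q − TC = 182·14 − 1029 = £1519.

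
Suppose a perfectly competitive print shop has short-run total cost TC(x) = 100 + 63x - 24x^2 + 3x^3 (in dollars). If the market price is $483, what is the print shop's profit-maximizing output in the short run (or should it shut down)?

Produce at x = 10

Variable cost is VC = 63x - 24x^2 + 3x^3, so AVC = VC/x = 63 - 24x + 3x^2 and MC = dTC/dx = 63 - 48x + 9x^2.
The AVC parabola has its vertex at x = 24/6 = 4, where AVC = 63 - 24·4 + 3·4^2 = $15.
P = $483 exceeds min AVC = $15, so the firm stays open.
Set P = MC: 483 = 63 - 48x + 9x^2 → -420 - 48x + 9x^2 = 0. The roots are x = -14/3 and x = 10; the profit-maximizing output is on the rising part of MC, so x* = 10.
Check: AVC at x = 10 is $123 ≤ P, so revenue covers variable cost.
Profit = P·x − TC = 483·10 − 1330 = $3500.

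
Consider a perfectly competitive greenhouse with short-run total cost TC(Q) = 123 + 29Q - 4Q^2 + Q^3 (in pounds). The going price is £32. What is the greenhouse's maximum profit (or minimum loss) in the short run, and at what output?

Profit = -£105 at Q = 3

AVC = 29 - 4Q + Q^2 has its minimum £25 at Q = 2; price £32 clears that bar, so the firm operates.
With MC = 29 - 8Q + 3Q^2, P = MC on the upward-sloping part at Q* = 3.
TR = 32·3 = 96. TC = 123 + 78 = 201. Profit = 96 − 201 = -£105.
Shutting down would mean losing the fixed cost of £123, so operating at a loss of £105 is better by £18.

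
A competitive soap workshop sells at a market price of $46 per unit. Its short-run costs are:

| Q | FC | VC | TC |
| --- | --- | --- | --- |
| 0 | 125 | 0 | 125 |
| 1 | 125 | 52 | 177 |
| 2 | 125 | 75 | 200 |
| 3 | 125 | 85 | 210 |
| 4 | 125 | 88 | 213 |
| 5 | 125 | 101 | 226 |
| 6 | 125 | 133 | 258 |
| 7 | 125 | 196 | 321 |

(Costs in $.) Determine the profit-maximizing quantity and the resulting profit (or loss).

Compute π = P·Q − TC at each output: Q=0: -125; Q=1: -131; Q=2: -108; Q=3: -72; Q=4: -29; Q=5: 4; Q=6: 18; Q=7: 1.
Profit is maximized at Q = 6. AVC there is 133/6 = $22.17 ≤ P, so producing beats shutting down (which would give -$125).

Q = 6; profit = $18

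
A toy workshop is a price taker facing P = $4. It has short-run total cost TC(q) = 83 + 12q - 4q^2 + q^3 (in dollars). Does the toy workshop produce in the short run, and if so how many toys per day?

Shut down

Variable cost is VC = 12q - 4q^2 + q^3, so AVC = VC/q = 12 - 4q + q^2 and MC = dTC/dq = 12 - 8q + 3q^2.
AVC hits its minimum where MC = AVC, at q = 2, giving min AVC = 12 - 4·2 + 2^2 = $8.
With P < min AVC ($4 < $8), every unit sold adds to the loss.
Best response: produce nothing and absorb the $83 fixed cost.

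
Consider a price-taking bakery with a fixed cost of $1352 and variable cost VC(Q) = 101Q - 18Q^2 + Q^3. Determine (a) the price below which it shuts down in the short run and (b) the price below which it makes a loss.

Shutdown price = $20; break-even price = $140

Shutdown price = min AVC. AVC = 101 - 18Q + Q^2, with vertex at Q = 9 and minimum $20.
ATC = 1352/Q + 101 - 18Q + Q^2. Setting dATC/dQ = −1352/Q^2 − 18 + 2Q = 0 gives Q = 13 (since 2·13^3 − 18·13^2 = 1352).
min ATC = 1352/13 + 101 − 18·13 + 13^2 = $140. That is the break-even price.
Between these two prices the firm operates at a loss; above $140 it earns a profit.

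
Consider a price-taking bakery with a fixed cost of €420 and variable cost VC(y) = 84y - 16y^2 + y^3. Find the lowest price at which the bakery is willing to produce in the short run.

The shutdown price is the minimum of AVC. VC = 84y - 16y^2 + y^3, so AVC = 84 - 16y + y^2.
At the minimum of AVC, MC = AVC. MC = 84 - 32y + 3y^2; setting MC = AVC gives 2y^2 - 16y = 0, so y = 8. min AVC = 20.
For P < €20 the firm produces nothing.

€20 per unit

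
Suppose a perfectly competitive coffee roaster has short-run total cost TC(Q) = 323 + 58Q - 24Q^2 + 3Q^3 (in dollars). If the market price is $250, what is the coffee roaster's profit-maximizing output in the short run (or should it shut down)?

Produce at Q = 8

Variable cost is VC = 58Q - 24Q^2 + 3Q^3, so AVC = VC/Q = 58 - 24Q + 3Q^2 and MC = dTC/dQ = 58 - 48Q + 9Q^2.
AVC hits its minimum where MC = AVC, at Q = 4, giving min AVC = 58 - 24·4 + 3·4^2 = $10.
P = $250 exceeds min AVC = $10, so the firm stays open.
Set P = MC: 250 = 58 - 48Q + 9Q^2 → -192 - 48Q + 9Q^2 = 0. The roots are Q = -8/3 and Q = 8; the profit-maximizing output is on the rising part of MC, so Q* = 8.
Check: AVC at Q = 8 is $58 ≤ P, so revenue covers variable cost.
Profit = P·Q − TC = 250·8 − 787 = $1213.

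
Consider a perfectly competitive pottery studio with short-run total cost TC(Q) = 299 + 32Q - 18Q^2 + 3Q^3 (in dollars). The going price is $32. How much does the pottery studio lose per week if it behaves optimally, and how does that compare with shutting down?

Profit = -$203 at Q = 4

AVC = 32 - 18Q + 3Q^2 has its minimum $5 at Q = 3; price $32 clears that bar, so the firm operates.
With MC = 32 - 36Q + 9Q^2, P = MC on the upward-sloping part at Q* = 4.
TR = 32·4 = 128. TC = 299 + 32 = 331. Profit = 128 − 331 = -$203.
By producing, the firm covers all variable cost plus $96 of fixed cost; shutting down would lose the full $299.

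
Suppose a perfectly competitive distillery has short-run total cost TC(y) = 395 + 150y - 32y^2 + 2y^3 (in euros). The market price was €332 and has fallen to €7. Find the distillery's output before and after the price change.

AVC = 150 - 32y + 2y^2, minimized at y = 8 where min AVC = €22. MC = 150 - 64y + 6y^2.
At P = €332 ≥ min AVC, set P = MC on the rising branch: y = 13.
At P = €7 < min AVC = €22, price no longer covers variable cost at any output, so the firm shuts down: y = 0.

Output falls from 13 to 0 (the firm shuts down)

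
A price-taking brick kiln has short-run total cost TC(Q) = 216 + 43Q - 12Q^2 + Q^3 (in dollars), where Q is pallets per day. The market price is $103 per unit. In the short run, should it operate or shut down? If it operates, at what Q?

Produce at Q = 10

Strip out fixed cost: VC = 43Q - 12Q^2 + Q^3. Then AVC = 43 - 12Q + Q^2 and MC = 43 - 24Q + 3Q^2.
AVC is minimized where dAVC/dQ = -12 + 2Q = 0, at Q = 6; min AVC = 43 - 12·6 + 6^2 = $7.
Because $103 ≥ $7, revenue can cover variable cost; the firm operates.
Solving P = MC: -60 - 24Q + 3Q^2 = 0 ⇒ Q = -2 or 10. On the upward-sloping branch, Q* = 10.
Check: AVC at Q = 10 is $23 ≤ P, so revenue covers variable cost.
Profit = P·Q − TC = 103·10 − 446 = $584.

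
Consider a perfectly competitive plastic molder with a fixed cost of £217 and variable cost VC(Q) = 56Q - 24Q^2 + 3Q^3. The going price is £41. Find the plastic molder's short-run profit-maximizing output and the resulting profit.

Profit = -£67 at Q = 5

AVC = 56 - 24Q + 3Q^2; min AVC = £8 at Q = 4. Since P = £41 ≥ min AVC, the firm produces.
MC = 56 - 48Q + 9Q^2. Setting P = MC and taking the root on the rising branch gives Q* = 5.
TR = 41·5 = 205. TC = 217 + 55 = 272. Profit = 205 − 272 = -£67.
Shutting down would mean losing the fixed cost of £217, so operating at a loss of £67 is better by £150.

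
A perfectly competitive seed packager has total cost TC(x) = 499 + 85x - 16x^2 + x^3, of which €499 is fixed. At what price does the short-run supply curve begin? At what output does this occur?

€21 per unit, at x = 8

The firm shuts down when price falls below the minimum of average variable cost. AVC = VC/x = 85 - 16x + x^2.
At the minimum of AVC, MC = AVC. MC = 85 - 32x + 3x^2; setting MC = AVC gives 2x^2 - 16x = 0, so x = 8. min AVC = 21.
The firm shuts down for any P below €21.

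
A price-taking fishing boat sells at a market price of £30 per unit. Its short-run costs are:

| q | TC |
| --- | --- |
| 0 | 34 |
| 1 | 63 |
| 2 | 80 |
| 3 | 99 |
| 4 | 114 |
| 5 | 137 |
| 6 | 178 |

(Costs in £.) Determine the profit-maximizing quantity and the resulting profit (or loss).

q = 5; profit = £13

Profit at each row (π = 30q − TC): q=0: -34; q=1: -33; q=2: -20; q=3: -9; q=4: 6; q=5: 13; q=6: 2.
Profit is maximized at q = 5. AVC there is 103/5 = £20.60 ≤ P, so producing beats shutting down (which would give -£34).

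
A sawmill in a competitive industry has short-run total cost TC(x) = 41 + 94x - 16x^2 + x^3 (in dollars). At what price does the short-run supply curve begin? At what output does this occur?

$30 per unit, at x = 8

The shutdown price is the minimum of AVC. VC = 94x - 16x^2 + x^3, so AVC = 94 - 16x + x^2.
At the minimum of AVC, MC = AVC. MC = 94 - 32x + 3x^2; setting MC = AVC gives 2x^2 - 16x = 0, so x = 8. min AVC = 30.
So the shutdown price is $30.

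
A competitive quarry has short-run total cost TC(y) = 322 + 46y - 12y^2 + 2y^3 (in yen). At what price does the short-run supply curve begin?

¥28 per unit

Short-run supply begins at min AVC. From VC = 46y - 12y^2 + 2y^3, AVC = 46 - 12y + 2y^2.
dAVC/dy = -12 + 4y = 0 gives y = 3. min AVC = 46 - 12·3 + 2·3^2 = 28.
For P < ¥28 the firm produces nothing.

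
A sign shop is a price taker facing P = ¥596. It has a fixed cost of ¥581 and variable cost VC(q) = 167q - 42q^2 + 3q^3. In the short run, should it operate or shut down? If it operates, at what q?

Produce at q = 13

From TC, MC = TC'(q) = 167 - 84q + 9q^2 and AVC = VC/q = 167 - 42q + 3q^2.
AVC hits its minimum where MC = AVC, at q = 7, giving min AVC = 167 - 42·7 + 3·7^2 = ¥20.
Because ¥596 ≥ ¥20, revenue can cover variable cost; the firm operates.
Set P = MC: 596 = 167 - 84q + 9q^2 → -429 - 84q + 9q^2 = 0. The roots are q = -11/3 and q = 13; the profit-maximizing output is on the rising part of MC, so q* = 13.
Check: AVC at q = 13 is ¥128 ≤ P, so revenue covers variable cost.
Profit = P·q − TC = 596·13 − 2245 = ¥5503.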